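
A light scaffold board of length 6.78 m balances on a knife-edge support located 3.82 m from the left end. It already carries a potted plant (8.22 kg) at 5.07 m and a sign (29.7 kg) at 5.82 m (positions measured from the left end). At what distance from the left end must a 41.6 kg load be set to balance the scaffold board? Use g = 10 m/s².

x ≈ 2.15 m from the left end

Sum moments about the knife-edge support (at 3.82 m from the left end) (the support reaction has zero arm there).
Potted plant: 8.22 × 10 = 82.2 N down at 5.07 m → arm 1.25 m, τ = 82.2 × 1.25 = 102.8 N·m clockwise.
Sign: 29.7 × 10 = 297 N down at 5.82 m → arm 2 m, τ = 297 × 2 = 594 N·m clockwise.
Net moment of existing loads = 696.8 N·m clockwise.
The load weighs 41.6 × 10 = 416 N and must supply an equal counterclockwise moment, so its lever arm about the knife-edge support is 696.8 / 416 = 1.67 m.
That puts it at 3.82 − 1.67 = 2.15 m from the left end.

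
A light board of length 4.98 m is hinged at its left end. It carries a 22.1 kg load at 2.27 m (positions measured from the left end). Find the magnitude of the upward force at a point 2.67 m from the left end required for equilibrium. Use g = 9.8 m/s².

F ≈ 184 N

About the left end:
Load: 22.1 × 9.8 = 216.6 N down at 2.27 m → arm 2.27 m, τ = 216.6 × 2.27 = 491.7 N·m clockwise.
Net moment of the loads = 491.7 N·m clockwise.
The upward force F acts at a point 2.67 m from the left end, arm 2.67 m, giving F × 2.67 counterclockwise.
Setting net torque to zero: F × 2.67 = 491.7 → F = 491.7 / 2.67 = 184 N.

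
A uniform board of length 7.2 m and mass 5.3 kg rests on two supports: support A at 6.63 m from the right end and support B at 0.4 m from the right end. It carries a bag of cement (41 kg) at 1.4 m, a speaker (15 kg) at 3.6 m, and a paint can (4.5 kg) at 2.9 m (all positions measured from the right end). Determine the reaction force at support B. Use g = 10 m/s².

R_B ≈ 470 N

Choose support A as the axis so its reaction then has zero moment arm.
Beam weight: 5.3 × 10 = 53 N down at 3.6 m → arm 3.03 m, τ = 53 × 3.03 = 160.6 N·m clockwise.
Bag of cement: 41 × 10 = 410 N down at 1.4 m → arm 5.23 m, τ = 410 × 5.23 = 2144 N·m clockwise.
Speaker: 15 × 10 = 150 N down at 3.6 m → arm 3.03 m, τ = 150 × 3.03 = 454.5 N·m clockwise.
Paint can: 4.5 × 10 = 45 N down at 2.9 m → arm 3.73 m, τ = 45 × 3.73 = 167.8 N·m clockwise.
Net load moment about support A = 2927 N·m clockwise.
Reaction R at support B is upward at 0.4 m, arm 6.23 m → moment R × 6.23 counterclockwise.
Setting net torque to zero: R × 6.23 = 2927 → R = 470 N.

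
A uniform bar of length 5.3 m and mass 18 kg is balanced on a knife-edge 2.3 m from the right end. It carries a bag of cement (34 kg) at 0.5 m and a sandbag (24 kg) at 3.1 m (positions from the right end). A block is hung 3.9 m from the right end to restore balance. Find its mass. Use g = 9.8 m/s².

Taking torques about the knife-edge (at 2.3 m from the right end):
Beam weight: 18 × 9.8 = 176.4 N down at 2.65 m → arm 0.35 m, τ = 176.4 × 0.35 = 61.74 N·m counterclockwise.
Bag of cement: 34 × 9.8 = 333.2 N down at 0.5 m → arm 1.8 m, τ = 333.2 × 1.8 = 599.8 N·m clockwise.
Sandbag: 24 × 9.8 = 235.2 N down at 3.1 m → arm 0.8 m, τ = 235.2 × 0.8 = 188.2 N·m counterclockwise.
Net moment of known loads = 349.9 N·m clockwise.
An unknown mass m at 3.9 m has arm 1.6 m; its moment is m·g·1.6 counterclockwise.
Setting net torque to zero: m × 9.8 × 1.6 = 349.9 → m = 349.9 / (9.8 × 1.6) = 22.3 kg.

m ≈ 22.3 kg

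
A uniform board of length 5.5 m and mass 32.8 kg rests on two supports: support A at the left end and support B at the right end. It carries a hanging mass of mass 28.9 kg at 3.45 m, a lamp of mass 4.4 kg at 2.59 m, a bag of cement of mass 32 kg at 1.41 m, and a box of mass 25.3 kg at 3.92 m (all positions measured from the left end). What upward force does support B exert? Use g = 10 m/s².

R_B ≈ 628 N

About support A:
Beam weight: 32.8 × 10 = 328 N down at 2.75 m → arm 2.75 m, τ = 328 × 2.75 = 902 N·m clockwise.
Hanging mass: 28.9 × 10 = 289 N down at 3.45 m → arm 3.45 m, τ = 289 × 3.45 = 997.1 N·m clockwise.
Lamp: 4.4 × 10 = 44 N down at 2.59 m → arm 2.59 m, τ = 44 × 2.59 = 114 N·m clockwise.
Bag of cement: 32 × 10 = 320 N down at 1.41 m → arm 1.41 m, τ = 320 × 1.41 = 451.2 N·m clockwise.
Box: 25.3 × 10 = 253 N down at 3.92 m → arm 3.92 m, τ = 253 × 3.92 = 991.8 N·m clockwise.
Net load moment about support A = 3456 N·m clockwise.
Reaction R at support B is upward at 5.5 m, arm 5.5 m → moment R × 5.5 counterclockwise.
Balancing moments: R × 5.5 = 3456, giving R = 628 N.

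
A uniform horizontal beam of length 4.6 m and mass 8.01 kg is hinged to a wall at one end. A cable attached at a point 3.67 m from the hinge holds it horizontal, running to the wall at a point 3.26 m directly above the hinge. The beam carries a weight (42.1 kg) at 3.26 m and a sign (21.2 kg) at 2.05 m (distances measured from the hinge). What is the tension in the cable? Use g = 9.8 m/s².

T ≈ 801 N

Taking torques about the hinge:
Beam weight: 8.01 × 9.8 = 78.5 N down at 2.3 m → arm 2.3 m, τ = 78.5 × 2.3 = 180.5 N·m clockwise.
Weight: 42.1 × 9.8 = 412.6 N down at 3.26 m → arm 3.26 m, τ = 412.6 × 3.26 = 1345 N·m clockwise.
Sign: 21.2 × 9.8 = 207.8 N down at 2.05 m → arm 2.05 m, τ = 207.8 × 2.05 = 426 N·m clockwise.
Total clockwise load moment = 1952 N·m.
The cable tension T acts at 3.67 m; only its component perpendicular to the beam, T sinθ, produces torque. sinθ = h/√(h²+d²) = 3.26/√(3.26²+3.67²) = 0.6641.
For rotational equilibrium, T × 3.67 × 0.6641 = 1952, so T = 1952 / 2.437 = 801 N.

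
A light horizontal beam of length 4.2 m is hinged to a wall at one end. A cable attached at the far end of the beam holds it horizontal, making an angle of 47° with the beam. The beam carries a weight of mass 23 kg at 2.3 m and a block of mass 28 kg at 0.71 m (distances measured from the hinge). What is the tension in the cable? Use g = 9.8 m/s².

Choose the hinge as the axis so the unknown hinge reaction has zero arm there.
Weight: 23 × 9.8 = 225.4 N down at 2.3 m → arm 2.3 m, τ = 225.4 × 2.3 = 518.4 N·m clockwise.
Block: 28 × 9.8 = 274.4 N down at 0.71 m → arm 0.71 m, τ = 274.4 × 0.71 = 194.8 N·m clockwise.
Total clockwise load moment = 713.2 N·m.
The cable tension T acts at 4.2 m; only its component perpendicular to the beam, T sinθ, produces torque. sin 47° = 0.7314.
Balancing moments: T × 4.2 × 0.7314 = 713.2, giving T = 713.2 / 3.072 = 232 N.

T ≈ 232 N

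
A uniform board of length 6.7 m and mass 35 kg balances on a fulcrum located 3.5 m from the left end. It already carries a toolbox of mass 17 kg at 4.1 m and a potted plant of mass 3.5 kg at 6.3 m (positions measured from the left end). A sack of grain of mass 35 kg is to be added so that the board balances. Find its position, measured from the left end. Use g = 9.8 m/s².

x ≈ 3.08 m from the left end

Take moments about the fulcrum (at 3.5 m from the left end).
Beam weight: 35 × 9.8 = 343 N down at 3.35 m → arm 0.15 m, τ = 343 × 0.15 = 51.45 N·m counterclockwise.
Toolbox: 17 × 9.8 = 166.6 N down at 4.1 m → arm 0.6 m, τ = 166.6 × 0.6 = 99.96 N·m clockwise.
Potted plant: 3.5 × 9.8 = 34.3 N down at 6.3 m → arm 2.8 m, τ = 34.3 × 2.8 = 96.04 N·m clockwise.
Net moment of existing loads = 144.6 N·m clockwise.
The sack of grain weighs 35 × 9.8 = 343 N and must supply an equal counterclockwise moment, so its lever arm about the fulcrum is 144.6 / 343 = 0.422 m.
That puts it at 3.5 − 0.422 = 3.08 m from the left end.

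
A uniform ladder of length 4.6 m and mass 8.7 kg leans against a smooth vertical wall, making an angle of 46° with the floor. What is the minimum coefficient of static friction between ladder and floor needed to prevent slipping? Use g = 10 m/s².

μ_min ≈ 0.483

Taking torques about the foot of the ladder:
Ladder weight 8.7×10 = 87 N acts at 2.3 m along the ladder; its horizontal arm is 2.3·cos46° = 1.598 m → τ = 139 N·m clockwise.
Wall normal N acts horizontally at the top; its moment arm is the height L sinθ = 4.6·sin46° = 3.309 m, counterclockwise.
Balancing moments: N × 3.309 = 139, giving N = 42.01 N.
ΣFx = 0 ⇒ f = N_wall = 42.01 N. ΣFy = 0 ⇒ N_floor = 87 N.
μ_min = f / N_floor = 42.01 / 87 = 0.483.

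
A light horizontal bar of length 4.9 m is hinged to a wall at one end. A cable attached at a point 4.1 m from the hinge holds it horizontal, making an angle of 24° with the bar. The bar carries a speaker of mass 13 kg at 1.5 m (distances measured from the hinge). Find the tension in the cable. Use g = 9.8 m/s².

Taking torques about the hinge:
Speaker: 13 × 9.8 = 127.4 N down at 1.5 m → arm 1.5 m, τ = 127.4 × 1.5 = 191.1 N·m clockwise.
Total clockwise load moment = 191.1 N·m.
The cable tension T acts at 4.1 m; only its component perpendicular to the bar, T sinθ, produces torque. sin 24° = 0.4067.
Balancing moments: T × 4.1 × 0.4067 = 191.1, giving T = 191.1 / 1.667 = 115 N.

T ≈ 115 N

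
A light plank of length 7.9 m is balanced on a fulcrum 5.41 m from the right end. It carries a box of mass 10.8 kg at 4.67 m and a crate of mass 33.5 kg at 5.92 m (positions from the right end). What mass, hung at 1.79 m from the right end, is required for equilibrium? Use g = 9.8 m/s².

m ≈ 2.51 kg

Take moments about the fulcrum (at 5.41 m from the right end).
Box: 10.8 × 9.8 = 105.8 N down at 4.67 m → arm 0.74 m, τ = 105.8 × 0.74 = 78.29 N·m clockwise.
Crate: 33.5 × 9.8 = 328.3 N down at 5.92 m → arm 0.51 m, τ = 328.3 × 0.51 = 167.4 N·m counterclockwise.
Net moment of known loads = 89.11 N·m counterclockwise.
An unknown mass m at 1.79 m has arm 3.62 m; its moment is m·g·3.62 clockwise.
Στ = 0 ⇒ m × 9.8 × 3.62 = 89.11 ⇒ m = 89.11 / (9.8 × 3.62) = 2.51 kg.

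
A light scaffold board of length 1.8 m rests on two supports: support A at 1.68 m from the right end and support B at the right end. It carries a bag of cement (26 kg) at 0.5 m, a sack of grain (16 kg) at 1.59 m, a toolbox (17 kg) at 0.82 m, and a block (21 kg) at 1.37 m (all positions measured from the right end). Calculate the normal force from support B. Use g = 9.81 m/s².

R_B ≈ 311 N

Sum moments about support A (its reaction then has zero moment arm).
Bag of cement: 26 × 9.81 = 255.1 N down at 0.5 m → arm 1.18 m, τ = 255.1 × 1.18 = 301 N·m clockwise.
Sack of grain: 16 × 9.81 = 157 N down at 1.59 m → arm 0.09 m, τ = 157 × 0.09 = 14.13 N·m clockwise.
Toolbox: 17 × 9.81 = 166.8 N down at 0.82 m → arm 0.86 m, τ = 166.8 × 0.86 = 143.4 N·m clockwise.
Block: 21 × 9.81 = 206 N down at 1.37 m → arm 0.31 m, τ = 206 × 0.31 = 63.86 N·m clockwise.
Net load moment about support A = 522.4 N·m clockwise.
Reaction R at support B is upward at 0 m, arm 1.68 m → moment R × 1.68 counterclockwise.
Στ = 0 ⇒ R × 1.68 = 522.4 ⇒ R = 311 N.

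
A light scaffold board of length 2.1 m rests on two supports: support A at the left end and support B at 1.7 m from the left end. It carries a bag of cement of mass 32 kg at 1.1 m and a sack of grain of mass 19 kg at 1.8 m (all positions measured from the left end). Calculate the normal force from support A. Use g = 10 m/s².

R_A ≈ 102 N

About support B:
Bag of cement: 32 × 10 = 320 N down at 1.1 m → arm 0.6 m, τ = 320 × 0.6 = 192 N·m counterclockwise.
Sack of grain: 19 × 10 = 190 N down at 1.8 m → arm 0.1 m, τ = 190 × 0.1 = 19 N·m clockwise.
Net load moment about support B = 173 N·m counterclockwise.
Reaction R at support A is upward at 0 m, arm 1.7 m → moment R × 1.7 clockwise.
For rotational equilibrium, R × 1.7 = 173, so R = 102 N.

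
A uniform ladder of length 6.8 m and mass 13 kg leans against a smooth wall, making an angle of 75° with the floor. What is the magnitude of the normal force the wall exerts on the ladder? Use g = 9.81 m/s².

Take moments about the foot of the ladder.
Ladder weight 13×9.81 = 127.5 N acts at 3.4 m along the ladder; its horizontal arm is 3.4·cos75° = 0.88 m → τ = 112.2 N·m clockwise.
Wall normal N acts horizontally at the top; its moment arm is the height L sinθ = 6.8·sin75° = 6.568 m, counterclockwise.
For rotational equilibrium, N × 6.568 = 112.2, so N = 17.1 N.

N_wall ≈ 17.1 N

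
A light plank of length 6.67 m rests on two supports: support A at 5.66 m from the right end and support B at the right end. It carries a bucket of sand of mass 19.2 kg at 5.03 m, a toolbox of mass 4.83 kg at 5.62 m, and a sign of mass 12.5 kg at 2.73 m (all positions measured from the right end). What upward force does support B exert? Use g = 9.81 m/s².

R_B ≈ 84.8 N

Choose support A as the axis so its reaction then has zero moment arm.
Bucket of sand: 19.2 × 9.81 = 188.4 N down at 5.03 m → arm 0.63 m, τ = 188.4 × 0.63 = 118.7 N·m clockwise.
Toolbox: 4.83 × 9.81 = 47.38 N down at 5.62 m → arm 0.04 m, τ = 47.38 × 0.04 = 1.895 N·m clockwise.
Sign: 12.5 × 9.81 = 122.6 N down at 2.73 m → arm 2.93 m, τ = 122.6 × 2.93 = 359.2 N·m clockwise.
Net load moment about support A = 479.8 N·m clockwise.
Reaction R at support B is upward at 0 m, arm 5.66 m → moment R × 5.66 counterclockwise.
Στ = 0 ⇒ R × 5.66 = 479.8 ⇒ R = 84.8 N.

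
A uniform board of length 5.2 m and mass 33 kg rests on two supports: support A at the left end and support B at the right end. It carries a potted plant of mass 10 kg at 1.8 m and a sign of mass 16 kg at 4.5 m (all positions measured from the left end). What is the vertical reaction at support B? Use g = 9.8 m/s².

R_B ≈ 331 N

Sum moments about support A (its reaction then has zero moment arm).
Beam weight: 33 × 9.8 = 323.4 N down at 2.6 m → arm 2.6 m, τ = 323.4 × 2.6 = 840.8 N·m clockwise.
Potted plant: 10 × 9.8 = 98 N down at 1.8 m → arm 1.8 m, τ = 98 × 1.8 = 176.4 N·m clockwise.
Sign: 16 × 9.8 = 156.8 N down at 4.5 m → arm 4.5 m, τ = 156.8 × 4.5 = 705.6 N·m clockwise.
Net load moment about support A = 1723 N·m clockwise.
Reaction R at support B is upward at 5.2 m, arm 5.2 m → moment R × 5.2 counterclockwise.
Balancing moments: R × 5.2 = 1723, giving R = 331 N.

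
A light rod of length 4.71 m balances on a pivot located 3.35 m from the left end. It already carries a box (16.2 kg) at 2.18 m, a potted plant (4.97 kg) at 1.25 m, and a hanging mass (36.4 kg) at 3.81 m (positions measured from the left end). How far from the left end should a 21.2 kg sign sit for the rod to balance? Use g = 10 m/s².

x ≈ 3.95 m from the left end

About the pivot (at 3.35 m from the left end):
Box: 16.2 × 10 = 162 N down at 2.18 m → arm 1.17 m, τ = 162 × 1.17 = 189.5 N·m counterclockwise.
Potted plant: 4.97 × 10 = 49.7 N down at 1.25 m → arm 2.1 m, τ = 49.7 × 2.1 = 104.4 N·m counterclockwise.
Hanging mass: 36.4 × 10 = 364 N down at 3.81 m → arm 0.46 m, τ = 364 × 0.46 = 167.4 N·m clockwise.
Net moment of existing loads = 126.5 N·m counterclockwise.
The sign weighs 21.2 × 10 = 212 N and must supply an equal clockwise moment, so its lever arm about the pivot is 126.5 / 212 = 0.597 m.
That puts it at 3.35 + 0.597 = 3.95 m from the left end.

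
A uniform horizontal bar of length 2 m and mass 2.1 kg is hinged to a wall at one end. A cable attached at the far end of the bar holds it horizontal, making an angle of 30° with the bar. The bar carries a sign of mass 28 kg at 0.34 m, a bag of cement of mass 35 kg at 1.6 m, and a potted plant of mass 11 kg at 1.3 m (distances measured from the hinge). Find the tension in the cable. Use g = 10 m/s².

About the hinge:
Beam weight: 2.1 × 10 = 21 N down at 1 m → arm 1 m, τ = 21 × 1 = 21 N·m clockwise.
Sign: 28 × 10 = 280 N down at 0.34 m → arm 0.34 m, τ = 280 × 0.34 = 95.2 N·m clockwise.
Bag of cement: 35 × 10 = 350 N down at 1.6 m → arm 1.6 m, τ = 350 × 1.6 = 560 N·m clockwise.
Potted plant: 11 × 10 = 110 N down at 1.3 m → arm 1.3 m, τ = 110 × 1.3 = 143 N·m clockwise.
Total clockwise load moment = 819.2 N·m.
The cable tension T acts at 2 m; only its component perpendicular to the bar, T sinθ, produces torque. sin 30° = 0.5.
Balancing moments: T × 2 × 0.5 = 819.2, giving T = 819.2 / 1 = 819 N.

T ≈ 819 N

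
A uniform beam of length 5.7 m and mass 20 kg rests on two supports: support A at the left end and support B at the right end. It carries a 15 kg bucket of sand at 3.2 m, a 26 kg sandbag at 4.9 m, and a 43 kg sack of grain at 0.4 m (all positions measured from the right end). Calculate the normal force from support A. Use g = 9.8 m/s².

R_A ≈ 429 N

About support B:
Beam weight: 20 × 9.8 = 196 N down at 2.85 m → arm 2.85 m, τ = 196 × 2.85 = 558.6 N·m counterclockwise.
Bucket of sand: 15 × 9.8 = 147 N down at 3.2 m → arm 3.2 m, τ = 147 × 3.2 = 470.4 N·m counterclockwise.
Sandbag: 26 × 9.8 = 254.8 N down at 4.9 m → arm 4.9 m, τ = 254.8 × 4.9 = 1249 N·m counterclockwise.
Sack of grain: 43 × 9.8 = 421.4 N down at 0.4 m → arm 0.4 m, τ = 421.4 × 0.4 = 168.6 N·m counterclockwise.
Net load moment about support B = 2447 N·m counterclockwise.
Reaction R at support A is upward at 5.7 m, arm 5.7 m → moment R × 5.7 clockwise.
Balancing moments: R × 5.7 = 2447, giving R = 429 N.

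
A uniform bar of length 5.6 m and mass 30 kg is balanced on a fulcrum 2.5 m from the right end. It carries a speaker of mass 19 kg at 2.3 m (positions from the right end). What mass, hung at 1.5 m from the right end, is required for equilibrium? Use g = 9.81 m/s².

m ≈ 5.2 kg

Take moments about the fulcrum (at 2.5 m from the right end).
Beam weight: 30 × 9.81 = 294.3 N down at 2.8 m → arm 0.3 m, τ = 294.3 × 0.3 = 88.29 N·m counterclockwise.
Speaker: 19 × 9.81 = 186.4 N down at 2.3 m → arm 0.2 m, τ = 186.4 × 0.2 = 37.28 N·m clockwise.
Net moment of known loads = 51.01 N·m counterclockwise.
An unknown mass m at 1.5 m has arm 1 m; its moment is m·g·1 clockwise.
Setting net torque to zero: m × 9.81 × 1 = 51.01 → m = 51.01 / (9.81 × 1) = 5.2 kg.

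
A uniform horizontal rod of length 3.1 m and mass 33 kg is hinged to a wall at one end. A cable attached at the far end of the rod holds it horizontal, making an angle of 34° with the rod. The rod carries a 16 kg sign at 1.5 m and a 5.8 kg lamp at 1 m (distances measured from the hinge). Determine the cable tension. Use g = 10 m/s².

Sum moments about the hinge (the unknown hinge reaction has zero arm there).
Beam weight: 33 × 10 = 330 N down at 1.55 m → arm 1.55 m, τ = 330 × 1.55 = 511.5 N·m clockwise.
Sign: 16 × 10 = 160 N down at 1.5 m → arm 1.5 m, τ = 160 × 1.5 = 240 N·m clockwise.
Lamp: 5.8 × 10 = 58 N down at 1 m → arm 1 m, τ = 58 × 1 = 58 N·m clockwise.
Total clockwise load moment = 809.5 N·m.
The cable tension T acts at 3.1 m; only its component perpendicular to the rod, T sinθ, produces torque. sin 34° = 0.5592.
Setting net torque to zero: T × 3.1 × 0.5592 = 809.5 → T = 809.5 / 1.734 = 467 N.

T ≈ 467 N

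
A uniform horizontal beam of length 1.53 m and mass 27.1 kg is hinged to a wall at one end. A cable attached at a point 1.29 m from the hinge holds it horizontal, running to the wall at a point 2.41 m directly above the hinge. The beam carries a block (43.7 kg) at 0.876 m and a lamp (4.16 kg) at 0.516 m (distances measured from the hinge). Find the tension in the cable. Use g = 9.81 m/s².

Choose the hinge as the axis so the unknown hinge reaction has zero arm there.
Beam weight: 27.1 × 9.81 = 265.9 N down at 0.765 m → arm 0.765 m, τ = 265.9 × 0.765 = 203.4 N·m clockwise.
Block: 43.7 × 9.81 = 428.7 N down at 0.876 m → arm 0.876 m, τ = 428.7 × 0.876 = 375.5 N·m clockwise.
Lamp: 4.16 × 9.81 = 40.81 N down at 0.516 m → arm 0.516 m, τ = 40.81 × 0.516 = 21.06 N·m clockwise.
Total clockwise load moment = 600 N·m.
The cable tension T acts at 1.29 m; only its component perpendicular to the beam, T sinθ, produces torque. sinθ = h/√(h²+d²) = 2.41/√(2.41²+1.29²) = 0.8816.
Στ = 0 ⇒ T × 1.29 × 0.8816 = 600 ⇒ T = 600 / 1.137 = 528 N.

T ≈ 528 N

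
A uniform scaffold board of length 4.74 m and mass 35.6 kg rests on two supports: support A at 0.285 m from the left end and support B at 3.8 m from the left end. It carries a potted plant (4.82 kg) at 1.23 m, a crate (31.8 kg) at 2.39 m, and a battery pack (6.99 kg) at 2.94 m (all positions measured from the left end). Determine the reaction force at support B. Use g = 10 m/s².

R_B ≈ 467 N

Choose support A as the axis so its reaction then has zero moment arm.
Beam weight: 35.6 × 10 = 356 N down at 2.37 m → arm 2.085 m, τ = 356 × 2.085 = 742.3 N·m clockwise.
Potted plant: 4.82 × 10 = 48.2 N down at 1.23 m → arm 0.945 m, τ = 48.2 × 0.945 = 45.55 N·m clockwise.
Crate: 31.8 × 10 = 318 N down at 2.39 m → arm 2.105 m, τ = 318 × 2.105 = 669.4 N·m clockwise.
Battery pack: 6.99 × 10 = 69.9 N down at 2.94 m → arm 2.655 m, τ = 69.9 × 2.655 = 185.6 N·m clockwise.
Net load moment about support A = 1643 N·m clockwise.
Reaction R at support B is upward at 3.8 m, arm 3.515 m → moment R × 3.515 counterclockwise.
For rotational equilibrium, R × 3.515 = 1643, so R = 467 N.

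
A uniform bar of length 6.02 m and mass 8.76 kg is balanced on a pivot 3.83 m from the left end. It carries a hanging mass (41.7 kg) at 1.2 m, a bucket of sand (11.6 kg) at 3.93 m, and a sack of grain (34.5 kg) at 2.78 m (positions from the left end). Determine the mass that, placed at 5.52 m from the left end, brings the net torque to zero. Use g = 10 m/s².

Choose the pivot (at 3.83 m from the left end) as the axis so the support reaction has zero arm there.
Beam weight: 8.76 × 10 = 87.6 N down at 3.01 m → arm 0.82 m, τ = 87.6 × 0.82 = 71.83 N·m counterclockwise.
Hanging mass: 41.7 × 10 = 417 N down at 1.2 m → arm 2.63 m, τ = 417 × 2.63 = 1097 N·m counterclockwise.
Bucket of sand: 11.6 × 10 = 116 N down at 3.93 m → arm 0.1 m, τ = 116 × 0.1 = 11.6 N·m clockwise.
Sack of grain: 34.5 × 10 = 345 N down at 2.78 m → arm 1.05 m, τ = 345 × 1.05 = 362.2 N·m counterclockwise.
Net moment of known loads = 1519 N·m counterclockwise.
An unknown mass m at 5.52 m has arm 1.69 m; its moment is m·g·1.69 clockwise.
Setting net torque to zero: m × 10 × 1.69 = 1519 → m = 1519 / (10 × 1.69) = 89.9 kg.

m ≈ 89.9 kg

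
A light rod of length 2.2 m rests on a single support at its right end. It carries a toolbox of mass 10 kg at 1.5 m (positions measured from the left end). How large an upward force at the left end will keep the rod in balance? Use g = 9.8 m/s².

Choose the right end as the axis so the unknown pivot reaction has zero arm there.
Toolbox: 10 × 9.8 = 98 N down at 1.5 m → arm 0.7 m, τ = 98 × 0.7 = 68.6 N·m counterclockwise.
Net moment of the loads = 68.6 N·m counterclockwise.
The upward force F acts at the left end, arm 2.2 m, giving F × 2.2 clockwise.
Setting net torque to zero: F × 2.2 = 68.6 → F = 68.6 / 2.2 = 31.2 N.

F ≈ 31.2 N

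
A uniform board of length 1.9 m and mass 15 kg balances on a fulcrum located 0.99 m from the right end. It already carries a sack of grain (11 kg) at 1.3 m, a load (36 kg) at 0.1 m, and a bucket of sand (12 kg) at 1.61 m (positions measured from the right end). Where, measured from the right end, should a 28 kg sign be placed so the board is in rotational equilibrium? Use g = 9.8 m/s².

Taking torques about the fulcrum (at 0.99 m from the right end):
Beam weight: 15 × 9.8 = 147 N down at 0.95 m → arm 0.04 m, τ = 147 × 0.04 = 5.88 N·m clockwise.
Sack of grain: 11 × 9.8 = 107.8 N down at 1.3 m → arm 0.31 m, τ = 107.8 × 0.31 = 33.42 N·m counterclockwise.
Load: 36 × 9.8 = 352.8 N down at 0.1 m → arm 0.89 m, τ = 352.8 × 0.89 = 314 N·m clockwise.
Bucket of sand: 12 × 9.8 = 117.6 N down at 1.61 m → arm 0.62 m, τ = 117.6 × 0.62 = 72.91 N·m counterclockwise.
Net moment of existing loads = 213.5 N·m clockwise.
The sign weighs 28 × 9.8 = 274.4 N and must supply an equal counterclockwise moment, so its lever arm about the fulcrum is 213.5 / 274.4 = 0.778 m.
That puts it at 0.99 + 0.778 = 1.77 m from the right end.

x ≈ 1.77 m from the right end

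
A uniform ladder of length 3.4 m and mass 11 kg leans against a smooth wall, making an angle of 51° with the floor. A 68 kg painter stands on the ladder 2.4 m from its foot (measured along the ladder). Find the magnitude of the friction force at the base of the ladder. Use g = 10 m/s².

About the foot of the ladder:
Ladder weight 11×10 = 110 N acts at 1.7 m along the ladder; its horizontal arm is 1.7·cos51° = 1.07 m → τ = 117.7 N·m clockwise.
Painter: 68×10 = 680 N at 2.4 m → arm 1.51 m → τ = 1027 N·m clockwise.
Wall normal N acts horizontally at the top; its moment arm is the height L sinθ = 3.4·sin51° = 2.642 m, counterclockwise.
For rotational equilibrium, N × 2.642 = 1145, so N = 433 N.
ΣFx = 0: friction at the foot balances the wall's push, so f = N_wall = 433 N.

f ≈ 433 N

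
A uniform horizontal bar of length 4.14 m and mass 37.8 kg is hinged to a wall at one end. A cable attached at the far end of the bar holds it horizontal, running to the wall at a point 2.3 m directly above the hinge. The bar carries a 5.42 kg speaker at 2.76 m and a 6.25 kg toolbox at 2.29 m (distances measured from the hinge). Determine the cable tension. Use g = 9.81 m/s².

T ≈ 525 N

Taking torques about the hinge:
Beam weight: 37.8 × 9.81 = 370.8 N down at 2.07 m → arm 2.07 m, τ = 370.8 × 2.07 = 767.6 N·m clockwise.
Speaker: 5.42 × 9.81 = 53.17 N down at 2.76 m → arm 2.76 m, τ = 53.17 × 2.76 = 146.7 N·m clockwise.
Toolbox: 6.25 × 9.81 = 61.31 N down at 2.29 m → arm 2.29 m, τ = 61.31 × 2.29 = 140.4 N·m clockwise.
Total clockwise load moment = 1055 N·m.
The cable tension T acts at 4.14 m; only its component perpendicular to the bar, T sinθ, produces torque. sinθ = h/√(h²+d²) = 2.3/√(2.3²+4.14²) = 0.4856.
For rotational equilibrium, T × 4.14 × 0.4856 = 1055, so T = 1055 / 2.01 = 525 N.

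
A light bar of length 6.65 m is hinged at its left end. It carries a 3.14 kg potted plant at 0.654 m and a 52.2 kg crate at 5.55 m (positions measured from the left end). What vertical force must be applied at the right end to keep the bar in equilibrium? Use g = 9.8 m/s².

F ≈ 430 N

Taking torques about the left end:
Potted plant: 3.14 × 9.8 = 30.77 N down at 0.654 m → arm 0.654 m, τ = 30.77 × 0.654 = 20.12 N·m clockwise.
Crate: 52.2 × 9.8 = 511.6 N down at 5.55 m → arm 5.55 m, τ = 511.6 × 5.55 = 2839 N·m clockwise.
Net moment of the loads = 2859 N·m clockwise.
The upward force F acts at the right end, arm 6.65 m, giving F × 6.65 counterclockwise.
Setting net torque to zero: F × 6.65 = 2859 → F = 2859 / 6.65 = 430 N.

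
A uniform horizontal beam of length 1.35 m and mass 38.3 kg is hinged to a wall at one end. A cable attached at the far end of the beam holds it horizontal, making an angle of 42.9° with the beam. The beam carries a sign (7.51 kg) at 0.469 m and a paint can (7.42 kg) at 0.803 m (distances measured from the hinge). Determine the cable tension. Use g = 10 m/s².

Taking torques about the hinge:
Beam weight: 38.3 × 10 = 383 N down at 0.675 m → arm 0.675 m, τ = 383 × 0.675 = 258.5 N·m clockwise.
Sign: 7.51 × 10 = 75.1 N down at 0.469 m → arm 0.469 m, τ = 75.1 × 0.469 = 35.22 N·m clockwise.
Paint can: 7.42 × 10 = 74.2 N down at 0.803 m → arm 0.803 m, τ = 74.2 × 0.803 = 59.58 N·m clockwise.
Total clockwise load moment = 353.3 N·m.
The cable tension T acts at 1.35 m; only its component perpendicular to the beam, T sinθ, produces torque. sin 42.9° = 0.6807.
For rotational equilibrium, T × 1.35 × 0.6807 = 353.3, so T = 353.3 / 0.9189 = 384 N.

T ≈ 384 N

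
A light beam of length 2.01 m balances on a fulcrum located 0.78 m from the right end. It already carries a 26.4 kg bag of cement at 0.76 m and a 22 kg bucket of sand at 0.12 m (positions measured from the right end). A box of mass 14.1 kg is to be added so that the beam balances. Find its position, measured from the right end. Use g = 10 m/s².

x ≈ 1.85 m from the right end

Take moments about the fulcrum (at 0.78 m from the right end).
Bag of cement: 26.4 × 10 = 264 N down at 0.76 m → arm 0.02 m, τ = 264 × 0.02 = 5.28 N·m clockwise.
Bucket of sand: 22 × 10 = 220 N down at 0.12 m → arm 0.66 m, τ = 220 × 0.66 = 145.2 N·m clockwise.
Net moment of existing loads = 150.5 N·m clockwise.
The box weighs 14.1 × 10 = 141 N and must supply an equal counterclockwise moment, so its lever arm about the fulcrum is 150.5 / 141 = 1.07 m.
That puts it at 0.78 + 1.07 = 1.85 m from the right end.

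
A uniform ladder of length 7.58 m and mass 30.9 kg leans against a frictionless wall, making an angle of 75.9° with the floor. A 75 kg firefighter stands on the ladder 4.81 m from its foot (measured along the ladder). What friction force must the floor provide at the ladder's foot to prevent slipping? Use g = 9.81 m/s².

About the foot of the ladder:
Ladder weight 30.9×9.81 = 303.1 N acts at 3.79 m along the ladder; its horizontal arm is 3.79·cos75.9° = 0.9233 m → τ = 279.9 N·m clockwise.
Firefighter: 75×9.81 = 735.8 N at 4.81 m → arm 1.172 m → τ = 862.4 N·m clockwise.
Wall normal N acts horizontally at the top; its moment arm is the height L sinθ = 7.58·sin75.9° = 7.352 m, counterclockwise.
For rotational equilibrium, N × 7.352 = 1142, so N = 155 N.
ΣFx = 0: friction at the foot balances the wall's push, so f = N_wall = 155 N.

f ≈ 155 N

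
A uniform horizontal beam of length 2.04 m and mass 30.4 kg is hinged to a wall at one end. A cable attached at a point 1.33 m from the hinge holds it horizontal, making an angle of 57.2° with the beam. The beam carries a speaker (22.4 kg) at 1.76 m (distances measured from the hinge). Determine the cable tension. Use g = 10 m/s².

Choose the hinge as the axis so the unknown hinge reaction has zero arm there.
Beam weight: 30.4 × 10 = 304 N down at 1.02 m → arm 1.02 m, τ = 304 × 1.02 = 310.1 N·m clockwise.
Speaker: 22.4 × 10 = 224 N down at 1.76 m → arm 1.76 m, τ = 224 × 1.76 = 394.2 N·m clockwise.
Total clockwise load moment = 704.3 N·m.
The cable tension T acts at 1.33 m; only its component perpendicular to the beam, T sinθ, produces torque. sin 57.2° = 0.8406.
For rotational equilibrium, T × 1.33 × 0.8406 = 704.3, so T = 704.3 / 1.118 = 630 N.

T ≈ 630 N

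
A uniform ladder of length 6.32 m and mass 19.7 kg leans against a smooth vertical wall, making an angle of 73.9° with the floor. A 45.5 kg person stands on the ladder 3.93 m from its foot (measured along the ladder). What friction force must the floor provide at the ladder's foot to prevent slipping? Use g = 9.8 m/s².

f ≈ 108 N

Take moments about the foot of the ladder.
Ladder weight 19.7×9.8 = 193.1 N acts at 3.16 m along the ladder; its horizontal arm is 3.16·cos73.9° = 0.8763 m → τ = 169.2 N·m clockwise.
Person: 45.5×9.8 = 445.9 N at 3.93 m → arm 1.09 m → τ = 486 N·m clockwise.
Wall normal N acts horizontally at the top; its moment arm is the height L sinθ = 6.32·sin73.9° = 6.072 m, counterclockwise.
For rotational equilibrium, N × 6.072 = 655.2, so N = 108 N.
ΣFx = 0: friction at the foot balances the wall's push, so f = N_wall = 108 N.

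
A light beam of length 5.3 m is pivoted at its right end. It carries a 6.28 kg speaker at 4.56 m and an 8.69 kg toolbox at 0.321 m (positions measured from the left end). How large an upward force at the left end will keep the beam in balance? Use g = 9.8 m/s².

About the right end:
Speaker: 6.28 × 9.8 = 61.54 N down at 4.56 m → arm 0.74 m, τ = 61.54 × 0.74 = 45.54 N·m counterclockwise.
Toolbox: 8.69 × 9.8 = 85.16 N down at 0.321 m → arm 4.979 m, τ = 85.16 × 4.979 = 424 N·m counterclockwise.
Net moment of the loads = 469.5 N·m counterclockwise.
The upward force F acts at the left end, arm 5.3 m, giving F × 5.3 clockwise.
Setting net torque to zero: F × 5.3 = 469.5 → F = 469.5 / 5.3 = 88.6 N.

F ≈ 88.6 N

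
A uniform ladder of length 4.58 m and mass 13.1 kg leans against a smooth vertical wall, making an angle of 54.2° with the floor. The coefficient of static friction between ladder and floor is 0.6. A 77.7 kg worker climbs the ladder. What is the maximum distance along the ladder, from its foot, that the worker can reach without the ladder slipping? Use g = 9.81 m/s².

d ≈ 4.07 m

Take moments about the foot of the ladder.
Ladder weight 13.1×9.81 = 128.5 N acts at 2.29 m along the ladder; its horizontal arm is 2.29·cos54.2° = 1.34 m → τ = 172.2 N·m clockwise.
Worker weight 77.7×9.81 = 762.2 N at distance d → arm d·cos54.2° → τ = 762.2·d·0.585 clockwise.
Wall normal N at the top has arm L sinθ = 3.715 m counterclockwise, so Στ = 0 gives N·3.715 = 172.2 + 445.9·d.
ΣFy = 0 ⇒ N_floor = 890.7 N, so the maximum friction is μ_s·N_floor = 0.6×890.7 = 534.4 N. ΣFx = 0 ⇒ N_wall = f, so at the slipping point N = 534.4 N.
Substituting: 534.4×3.715 = 172.2 + 445.9·d ⇒ d = (1985 − 172.2) / 445.9 = 4.07 m.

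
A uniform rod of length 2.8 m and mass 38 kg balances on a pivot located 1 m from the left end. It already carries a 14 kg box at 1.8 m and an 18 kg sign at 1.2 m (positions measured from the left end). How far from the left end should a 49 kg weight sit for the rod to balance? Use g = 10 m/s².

x ≈ 0.388 m from the left end

Take moments about the pivot (at 1 m from the left end).
Beam weight: 38 × 10 = 380 N down at 1.4 m → arm 0.4 m, τ = 380 × 0.4 = 152 N·m clockwise.
Box: 14 × 10 = 140 N down at 1.8 m → arm 0.8 m, τ = 140 × 0.8 = 112 N·m clockwise.
Sign: 18 × 10 = 180 N down at 1.2 m → arm 0.2 m, τ = 180 × 0.2 = 36 N·m clockwise.
Net moment of existing loads = 300 N·m clockwise.
The weight weighs 49 × 10 = 490 N and must supply an equal counterclockwise moment, so its lever arm about the pivot is 300 / 490 = 0.612 m.
That puts it at 1 − 0.612 = 0.388 m from the left end.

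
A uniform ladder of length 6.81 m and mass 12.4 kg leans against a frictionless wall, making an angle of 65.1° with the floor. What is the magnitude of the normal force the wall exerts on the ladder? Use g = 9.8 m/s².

Take moments about the foot of the ladder.
Ladder weight 12.4×9.8 = 121.5 N acts at 3.405 m along the ladder; its horizontal arm is 3.405·cos65.1° = 1.434 m → τ = 174.2 N·m clockwise.
Wall normal N acts horizontally at the top; its moment arm is the height L sinθ = 6.81·sin65.1° = 6.177 m, counterclockwise.
Στ = 0 ⇒ N × 6.177 = 174.2 ⇒ N = 28.2 N.

N_wall ≈ 28.2 N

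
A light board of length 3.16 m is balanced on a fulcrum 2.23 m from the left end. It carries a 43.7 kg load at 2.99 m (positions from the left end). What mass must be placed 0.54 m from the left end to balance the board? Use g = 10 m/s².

m ≈ 19.7 kg

Taking torques about the fulcrum (at 2.23 m from the left end):
Load: 43.7 × 10 = 437 N down at 2.99 m → arm 0.76 m, τ = 437 × 0.76 = 332.1 N·m clockwise.
Net moment of known loads = 332.1 N·m clockwise.
An unknown mass m at 0.54 m has arm 1.69 m; its moment is m·g·1.69 counterclockwise.
Balancing moments: m × 10 × 1.69 = 332.1, giving m = 332.1 / (10 × 1.69) = 19.7 kg.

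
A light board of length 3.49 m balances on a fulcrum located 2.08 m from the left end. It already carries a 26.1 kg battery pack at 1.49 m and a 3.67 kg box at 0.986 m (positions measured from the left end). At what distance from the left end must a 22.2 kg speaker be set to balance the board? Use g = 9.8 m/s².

Sum moments about the fulcrum (at 2.08 m from the left end) (the support reaction has zero arm there).
Battery pack: 26.1 × 9.8 = 255.8 N down at 1.49 m → arm 0.59 m, τ = 255.8 × 0.59 = 150.9 N·m counterclockwise.
Box: 3.67 × 9.8 = 35.97 N down at 0.986 m → arm 1.094 m, τ = 35.97 × 1.094 = 39.35 N·m counterclockwise.
Net moment of existing loads = 190.2 N·m counterclockwise.
The speaker weighs 22.2 × 9.8 = 217.6 N and must supply an equal clockwise moment, so its lever arm about the fulcrum is 190.2 / 217.6 = 0.874 m.
That puts it at 2.08 + 0.874 = 2.95 m from the left end.

x ≈ 2.95 m from the left end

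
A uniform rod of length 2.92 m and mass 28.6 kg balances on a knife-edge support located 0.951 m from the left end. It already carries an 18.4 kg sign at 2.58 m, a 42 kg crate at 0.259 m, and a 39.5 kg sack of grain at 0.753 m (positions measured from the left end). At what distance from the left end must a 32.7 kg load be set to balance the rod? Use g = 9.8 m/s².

Choose the knife-edge support (at 0.951 m from the left end) as the axis so the support reaction has zero arm there.
Beam weight: 28.6 × 9.8 = 280.3 N down at 1.46 m → arm 0.509 m, τ = 280.3 × 0.509 = 142.7 N·m clockwise.
Sign: 18.4 × 9.8 = 180.3 N down at 2.58 m → arm 1.629 m, τ = 180.3 × 1.629 = 293.7 N·m clockwise.
Crate: 42 × 9.8 = 411.6 N down at 0.259 m → arm 0.692 m, τ = 411.6 × 0.692 = 284.8 N·m counterclockwise.
Sack of grain: 39.5 × 9.8 = 387.1 N down at 0.753 m → arm 0.198 m, τ = 387.1 × 0.198 = 76.65 N·m counterclockwise.
Net moment of existing loads = 74.95 N·m clockwise.
The load weighs 32.7 × 9.8 = 320.5 N and must supply an equal counterclockwise moment, so its lever arm about the knife-edge support is 74.95 / 320.5 = 0.234 m.
That puts it at 0.951 − 0.234 = 0.717 m from the left end.

x ≈ 0.717 m from the left end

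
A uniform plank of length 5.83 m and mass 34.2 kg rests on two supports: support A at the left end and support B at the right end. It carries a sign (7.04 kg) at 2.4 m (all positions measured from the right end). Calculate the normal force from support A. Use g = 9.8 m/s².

Choose support B as the axis so its reaction then has zero moment arm.
Beam weight: 34.2 × 9.8 = 335.2 N down at 2.915 m → arm 2.915 m, τ = 335.2 × 2.915 = 977.1 N·m counterclockwise.
Sign: 7.04 × 9.8 = 68.99 N down at 2.4 m → arm 2.4 m, τ = 68.99 × 2.4 = 165.6 N·m counterclockwise.
Net load moment about support B = 1143 N·m counterclockwise.
Reaction R at support A is upward at 5.83 m, arm 5.83 m → moment R × 5.83 clockwise.
Balancing moments: R × 5.83 = 1143, giving R = 196 N.

R_A ≈ 196 N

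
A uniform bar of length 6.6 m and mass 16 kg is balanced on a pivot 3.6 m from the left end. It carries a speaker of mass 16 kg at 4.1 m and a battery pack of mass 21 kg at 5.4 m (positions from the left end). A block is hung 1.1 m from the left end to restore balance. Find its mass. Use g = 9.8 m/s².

m ≈ 16.4 kg

Taking torques about the pivot (at 3.6 m from the left end):
Beam weight: 16 × 9.8 = 156.8 N down at 3.3 m → arm 0.3 m, τ = 156.8 × 0.3 = 47.04 N·m counterclockwise.
Speaker: 16 × 9.8 = 156.8 N down at 4.1 m → arm 0.5 m, τ = 156.8 × 0.5 = 78.4 N·m clockwise.
Battery pack: 21 × 9.8 = 205.8 N down at 5.4 m → arm 1.8 m, τ = 205.8 × 1.8 = 370.4 N·m clockwise.
Net moment of known loads = 401.8 N·m clockwise.
An unknown mass m at 1.1 m has arm 2.5 m; its moment is m·g·2.5 counterclockwise.
Setting net torque to zero: m × 9.8 × 2.5 = 401.8 → m = 401.8 / (9.8 × 2.5) = 16.4 kg.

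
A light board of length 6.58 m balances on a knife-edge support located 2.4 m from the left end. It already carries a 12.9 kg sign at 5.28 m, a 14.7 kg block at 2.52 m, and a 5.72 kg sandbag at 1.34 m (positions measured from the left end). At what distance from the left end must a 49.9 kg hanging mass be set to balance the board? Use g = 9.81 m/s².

About the knife-edge support (at 2.4 m from the left end):
Sign: 12.9 × 9.81 = 126.5 N down at 5.28 m → arm 2.88 m, τ = 126.5 × 2.88 = 364.3 N·m clockwise.
Block: 14.7 × 9.81 = 144.2 N down at 2.52 m → arm 0.12 m, τ = 144.2 × 0.12 = 17.3 N·m clockwise.
Sandbag: 5.72 × 9.81 = 56.11 N down at 1.34 m → arm 1.06 m, τ = 56.11 × 1.06 = 59.48 N·m counterclockwise.
Net moment of existing loads = 322.1 N·m clockwise.
The hanging mass weighs 49.9 × 9.81 = 489.5 N and must supply an equal counterclockwise moment, so its lever arm about the knife-edge support is 322.1 / 489.5 = 0.658 m.
That puts it at 2.4 − 0.658 = 1.74 m from the left end.

x ≈ 1.74 m from the left end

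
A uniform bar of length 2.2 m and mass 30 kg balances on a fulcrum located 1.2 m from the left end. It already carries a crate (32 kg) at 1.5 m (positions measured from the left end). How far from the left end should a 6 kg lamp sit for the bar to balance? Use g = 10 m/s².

Taking torques about the fulcrum (at 1.2 m from the left end):
Beam weight: 30 × 10 = 300 N down at 1.1 m → arm 0.1 m, τ = 300 × 0.1 = 30 N·m counterclockwise.
Crate: 32 × 10 = 320 N down at 1.5 m → arm 0.3 m, τ = 320 × 0.3 = 96 N·m clockwise.
Net moment of existing loads = 66 N·m clockwise.
The lamp weighs 6 × 10 = 60 N and must supply an equal counterclockwise moment, so its lever arm about the fulcrum is 66 / 60 = 1.1 m.
That puts it at 1.2 − 1.1 = 0.1 m from the left end.

x ≈ 0.1 m from the left end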